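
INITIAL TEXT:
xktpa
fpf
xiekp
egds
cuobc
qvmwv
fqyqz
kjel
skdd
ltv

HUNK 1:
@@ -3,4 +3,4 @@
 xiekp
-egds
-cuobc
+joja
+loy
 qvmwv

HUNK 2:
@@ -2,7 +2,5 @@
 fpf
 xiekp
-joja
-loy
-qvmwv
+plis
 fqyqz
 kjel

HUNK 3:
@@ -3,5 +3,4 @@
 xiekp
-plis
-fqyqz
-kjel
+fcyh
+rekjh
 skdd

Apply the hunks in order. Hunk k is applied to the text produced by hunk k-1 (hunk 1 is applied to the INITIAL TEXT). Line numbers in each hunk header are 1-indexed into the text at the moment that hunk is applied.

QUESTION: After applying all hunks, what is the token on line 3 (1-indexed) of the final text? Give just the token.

Answer: xiekp

Derivation:
Hunk 1: at line 3 remove [egds,cuobc] add [joja,loy] -> 10 lines: xktpa fpf xiekp joja loy qvmwv fqyqz kjel skdd ltv
Hunk 2: at line 2 remove [joja,loy,qvmwv] add [plis] -> 8 lines: xktpa fpf xiekp plis fqyqz kjel skdd ltv
Hunk 3: at line 3 remove [plis,fqyqz,kjel] add [fcyh,rekjh] -> 7 lines: xktpa fpf xiekp fcyh rekjh skdd ltv
Final line 3: xiekp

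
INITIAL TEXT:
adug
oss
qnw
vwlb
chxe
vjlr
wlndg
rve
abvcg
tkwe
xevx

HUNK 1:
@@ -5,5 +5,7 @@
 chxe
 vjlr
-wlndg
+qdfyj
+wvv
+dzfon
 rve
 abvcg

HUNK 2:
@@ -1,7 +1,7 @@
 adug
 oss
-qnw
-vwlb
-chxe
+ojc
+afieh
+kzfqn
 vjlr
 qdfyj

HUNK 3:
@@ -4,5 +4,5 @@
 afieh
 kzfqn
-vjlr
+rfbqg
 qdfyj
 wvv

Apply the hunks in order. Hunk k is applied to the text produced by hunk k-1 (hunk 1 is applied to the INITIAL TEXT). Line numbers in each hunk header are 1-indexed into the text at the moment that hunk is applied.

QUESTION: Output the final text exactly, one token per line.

Hunk 1: at line 5 remove [wlndg] add [qdfyj,wvv,dzfon] -> 13 lines: adug oss qnw vwlb chxe vjlr qdfyj wvv dzfon rve abvcg tkwe xevx
Hunk 2: at line 1 remove [qnw,vwlb,chxe] add [ojc,afieh,kzfqn] -> 13 lines: adug oss ojc afieh kzfqn vjlr qdfyj wvv dzfon rve abvcg tkwe xevx
Hunk 3: at line 4 remove [vjlr] add [rfbqg] -> 13 lines: adug oss ojc afieh kzfqn rfbqg qdfyj wvv dzfon rve abvcg tkwe xevx

Answer: adug
oss
ojc
afieh
kzfqn
rfbqg
qdfyj
wvv
dzfon
rve
abvcg
tkwe
xevx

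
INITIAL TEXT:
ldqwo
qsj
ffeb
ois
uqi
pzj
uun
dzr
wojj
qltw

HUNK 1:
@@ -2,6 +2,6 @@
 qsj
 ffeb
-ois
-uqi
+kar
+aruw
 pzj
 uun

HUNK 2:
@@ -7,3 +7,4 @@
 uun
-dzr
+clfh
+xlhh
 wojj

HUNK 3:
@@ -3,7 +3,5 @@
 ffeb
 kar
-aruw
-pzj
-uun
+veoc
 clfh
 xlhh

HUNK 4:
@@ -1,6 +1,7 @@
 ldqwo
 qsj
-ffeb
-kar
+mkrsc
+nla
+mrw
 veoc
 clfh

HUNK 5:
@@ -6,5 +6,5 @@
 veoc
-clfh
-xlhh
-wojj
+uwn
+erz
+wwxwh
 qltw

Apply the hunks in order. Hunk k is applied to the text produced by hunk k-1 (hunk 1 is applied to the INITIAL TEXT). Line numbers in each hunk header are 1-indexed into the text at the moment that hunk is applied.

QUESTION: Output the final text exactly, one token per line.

Hunk 1: at line 2 remove [ois,uqi] add [kar,aruw] -> 10 lines: ldqwo qsj ffeb kar aruw pzj uun dzr wojj qltw
Hunk 2: at line 7 remove [dzr] add [clfh,xlhh] -> 11 lines: ldqwo qsj ffeb kar aruw pzj uun clfh xlhh wojj qltw
Hunk 3: at line 3 remove [aruw,pzj,uun] add [veoc] -> 9 lines: ldqwo qsj ffeb kar veoc clfh xlhh wojj qltw
Hunk 4: at line 1 remove [ffeb,kar] add [mkrsc,nla,mrw] -> 10 lines: ldqwo qsj mkrsc nla mrw veoc clfh xlhh wojj qltw
Hunk 5: at line 6 remove [clfh,xlhh,wojj] add [uwn,erz,wwxwh] -> 10 lines: ldqwo qsj mkrsc nla mrw veoc uwn erz wwxwh qltw

Answer: ldqwo
qsj
mkrsc
nla
mrw
veoc
uwn
erz
wwxwh
qltw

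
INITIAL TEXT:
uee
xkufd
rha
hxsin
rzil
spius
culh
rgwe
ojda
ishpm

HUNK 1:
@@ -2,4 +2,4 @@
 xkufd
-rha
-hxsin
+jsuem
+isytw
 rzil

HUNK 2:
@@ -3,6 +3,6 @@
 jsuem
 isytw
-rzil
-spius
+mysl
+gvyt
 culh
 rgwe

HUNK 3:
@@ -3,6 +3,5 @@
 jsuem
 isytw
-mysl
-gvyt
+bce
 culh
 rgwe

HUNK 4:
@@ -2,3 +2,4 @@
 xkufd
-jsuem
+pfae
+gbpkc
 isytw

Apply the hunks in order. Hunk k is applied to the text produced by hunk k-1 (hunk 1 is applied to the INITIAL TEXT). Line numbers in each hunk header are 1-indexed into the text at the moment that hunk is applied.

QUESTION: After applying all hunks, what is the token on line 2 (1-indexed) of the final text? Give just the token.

Answer: xkufd

Derivation:
Hunk 1: at line 2 remove [rha,hxsin] add [jsuem,isytw] -> 10 lines: uee xkufd jsuem isytw rzil spius culh rgwe ojda ishpm
Hunk 2: at line 3 remove [rzil,spius] add [mysl,gvyt] -> 10 lines: uee xkufd jsuem isytw mysl gvyt culh rgwe ojda ishpm
Hunk 3: at line 3 remove [mysl,gvyt] add [bce] -> 9 lines: uee xkufd jsuem isytw bce culh rgwe ojda ishpm
Hunk 4: at line 2 remove [jsuem] add [pfae,gbpkc] -> 10 lines: uee xkufd pfae gbpkc isytw bce culh rgwe ojda ishpm
Final line 2: xkufd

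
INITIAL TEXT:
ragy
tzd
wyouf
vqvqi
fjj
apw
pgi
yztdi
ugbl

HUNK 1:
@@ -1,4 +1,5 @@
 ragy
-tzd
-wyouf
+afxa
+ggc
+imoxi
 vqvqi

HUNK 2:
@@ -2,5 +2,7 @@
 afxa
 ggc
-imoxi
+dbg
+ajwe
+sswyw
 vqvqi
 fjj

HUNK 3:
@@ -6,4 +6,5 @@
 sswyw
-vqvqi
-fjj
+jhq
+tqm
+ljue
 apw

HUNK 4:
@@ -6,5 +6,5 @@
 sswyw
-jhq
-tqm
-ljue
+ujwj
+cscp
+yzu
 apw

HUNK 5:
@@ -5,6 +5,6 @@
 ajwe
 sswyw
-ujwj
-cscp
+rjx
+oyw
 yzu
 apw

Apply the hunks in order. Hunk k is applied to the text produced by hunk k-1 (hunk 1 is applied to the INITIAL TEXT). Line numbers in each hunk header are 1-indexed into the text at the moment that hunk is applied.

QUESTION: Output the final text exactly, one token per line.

Hunk 1: at line 1 remove [tzd,wyouf] add [afxa,ggc,imoxi] -> 10 lines: ragy afxa ggc imoxi vqvqi fjj apw pgi yztdi ugbl
Hunk 2: at line 2 remove [imoxi] add [dbg,ajwe,sswyw] -> 12 lines: ragy afxa ggc dbg ajwe sswyw vqvqi fjj apw pgi yztdi ugbl
Hunk 3: at line 6 remove [vqvqi,fjj] add [jhq,tqm,ljue] -> 13 lines: ragy afxa ggc dbg ajwe sswyw jhq tqm ljue apw pgi yztdi ugbl
Hunk 4: at line 6 remove [jhq,tqm,ljue] add [ujwj,cscp,yzu] -> 13 lines: ragy afxa ggc dbg ajwe sswyw ujwj cscp yzu apw pgi yztdi ugbl
Hunk 5: at line 5 remove [ujwj,cscp] add [rjx,oyw] -> 13 lines: ragy afxa ggc dbg ajwe sswyw rjx oyw yzu apw pgi yztdi ugbl

Answer: ragy
afxa
ggc
dbg
ajwe
sswyw
rjx
oyw
yzu
apw
pgi
yztdi
ugbl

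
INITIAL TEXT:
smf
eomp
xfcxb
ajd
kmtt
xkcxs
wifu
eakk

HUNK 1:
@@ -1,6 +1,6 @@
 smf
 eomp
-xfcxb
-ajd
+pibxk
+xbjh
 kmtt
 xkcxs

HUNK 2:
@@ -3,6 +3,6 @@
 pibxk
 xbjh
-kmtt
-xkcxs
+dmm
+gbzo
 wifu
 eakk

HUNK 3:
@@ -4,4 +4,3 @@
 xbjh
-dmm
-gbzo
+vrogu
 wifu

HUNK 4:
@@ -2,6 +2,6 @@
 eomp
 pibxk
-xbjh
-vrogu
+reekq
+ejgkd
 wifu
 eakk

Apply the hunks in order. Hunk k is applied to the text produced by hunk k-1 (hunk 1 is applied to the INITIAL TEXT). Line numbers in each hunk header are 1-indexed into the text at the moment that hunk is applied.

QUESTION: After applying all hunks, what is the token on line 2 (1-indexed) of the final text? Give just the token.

Answer: eomp

Derivation:
Hunk 1: at line 1 remove [xfcxb,ajd] add [pibxk,xbjh] -> 8 lines: smf eomp pibxk xbjh kmtt xkcxs wifu eakk
Hunk 2: at line 3 remove [kmtt,xkcxs] add [dmm,gbzo] -> 8 lines: smf eomp pibxk xbjh dmm gbzo wifu eakk
Hunk 3: at line 4 remove [dmm,gbzo] add [vrogu] -> 7 lines: smf eomp pibxk xbjh vrogu wifu eakk
Hunk 4: at line 2 remove [xbjh,vrogu] add [reekq,ejgkd] -> 7 lines: smf eomp pibxk reekq ejgkd wifu eakk
Final line 2: eomp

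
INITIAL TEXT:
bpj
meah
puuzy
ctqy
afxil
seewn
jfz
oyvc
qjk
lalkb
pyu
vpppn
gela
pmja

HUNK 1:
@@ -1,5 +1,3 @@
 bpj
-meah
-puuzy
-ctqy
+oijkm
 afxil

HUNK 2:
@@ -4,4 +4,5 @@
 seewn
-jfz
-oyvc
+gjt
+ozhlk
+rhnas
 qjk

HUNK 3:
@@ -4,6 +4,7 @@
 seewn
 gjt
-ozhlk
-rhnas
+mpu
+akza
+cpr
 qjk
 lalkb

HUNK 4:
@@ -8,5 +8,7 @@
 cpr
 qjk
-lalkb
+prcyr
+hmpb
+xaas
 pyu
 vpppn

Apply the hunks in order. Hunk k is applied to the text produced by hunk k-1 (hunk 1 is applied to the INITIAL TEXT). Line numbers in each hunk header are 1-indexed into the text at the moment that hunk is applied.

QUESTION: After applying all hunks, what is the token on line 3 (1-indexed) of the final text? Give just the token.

Hunk 1: at line 1 remove [meah,puuzy,ctqy] add [oijkm] -> 12 lines: bpj oijkm afxil seewn jfz oyvc qjk lalkb pyu vpppn gela pmja
Hunk 2: at line 4 remove [jfz,oyvc] add [gjt,ozhlk,rhnas] -> 13 lines: bpj oijkm afxil seewn gjt ozhlk rhnas qjk lalkb pyu vpppn gela pmja
Hunk 3: at line 4 remove [ozhlk,rhnas] add [mpu,akza,cpr] -> 14 lines: bpj oijkm afxil seewn gjt mpu akza cpr qjk lalkb pyu vpppn gela pmja
Hunk 4: at line 8 remove [lalkb] add [prcyr,hmpb,xaas] -> 16 lines: bpj oijkm afxil seewn gjt mpu akza cpr qjk prcyr hmpb xaas pyu vpppn gela pmja
Final line 3: afxil

Answer: afxil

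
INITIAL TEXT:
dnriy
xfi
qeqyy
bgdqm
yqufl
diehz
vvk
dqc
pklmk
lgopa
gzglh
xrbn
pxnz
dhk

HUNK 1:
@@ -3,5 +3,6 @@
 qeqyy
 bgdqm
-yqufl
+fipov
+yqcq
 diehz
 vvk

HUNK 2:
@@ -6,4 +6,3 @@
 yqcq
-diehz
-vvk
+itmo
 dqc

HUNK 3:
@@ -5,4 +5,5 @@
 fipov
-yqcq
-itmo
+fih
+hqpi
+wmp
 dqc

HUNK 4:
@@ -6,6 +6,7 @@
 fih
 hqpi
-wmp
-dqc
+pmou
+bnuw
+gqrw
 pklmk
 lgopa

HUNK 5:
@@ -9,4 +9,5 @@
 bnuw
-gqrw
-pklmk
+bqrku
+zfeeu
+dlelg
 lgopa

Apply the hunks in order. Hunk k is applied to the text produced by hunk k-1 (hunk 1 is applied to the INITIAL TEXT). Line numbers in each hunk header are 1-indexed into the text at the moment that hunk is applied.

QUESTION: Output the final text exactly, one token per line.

Answer: dnriy
xfi
qeqyy
bgdqm
fipov
fih
hqpi
pmou
bnuw
bqrku
zfeeu
dlelg
lgopa
gzglh
xrbn
pxnz
dhk

Derivation:
Hunk 1: at line 3 remove [yqufl] add [fipov,yqcq] -> 15 lines: dnriy xfi qeqyy bgdqm fipov yqcq diehz vvk dqc pklmk lgopa gzglh xrbn pxnz dhk
Hunk 2: at line 6 remove [diehz,vvk] add [itmo] -> 14 lines: dnriy xfi qeqyy bgdqm fipov yqcq itmo dqc pklmk lgopa gzglh xrbn pxnz dhk
Hunk 3: at line 5 remove [yqcq,itmo] add [fih,hqpi,wmp] -> 15 lines: dnriy xfi qeqyy bgdqm fipov fih hqpi wmp dqc pklmk lgopa gzglh xrbn pxnz dhk
Hunk 4: at line 6 remove [wmp,dqc] add [pmou,bnuw,gqrw] -> 16 lines: dnriy xfi qeqyy bgdqm fipov fih hqpi pmou bnuw gqrw pklmk lgopa gzglh xrbn pxnz dhk
Hunk 5: at line 9 remove [gqrw,pklmk] add [bqrku,zfeeu,dlelg] -> 17 lines: dnriy xfi qeqyy bgdqm fipov fih hqpi pmou bnuw bqrku zfeeu dlelg lgopa gzglh xrbn pxnz dhk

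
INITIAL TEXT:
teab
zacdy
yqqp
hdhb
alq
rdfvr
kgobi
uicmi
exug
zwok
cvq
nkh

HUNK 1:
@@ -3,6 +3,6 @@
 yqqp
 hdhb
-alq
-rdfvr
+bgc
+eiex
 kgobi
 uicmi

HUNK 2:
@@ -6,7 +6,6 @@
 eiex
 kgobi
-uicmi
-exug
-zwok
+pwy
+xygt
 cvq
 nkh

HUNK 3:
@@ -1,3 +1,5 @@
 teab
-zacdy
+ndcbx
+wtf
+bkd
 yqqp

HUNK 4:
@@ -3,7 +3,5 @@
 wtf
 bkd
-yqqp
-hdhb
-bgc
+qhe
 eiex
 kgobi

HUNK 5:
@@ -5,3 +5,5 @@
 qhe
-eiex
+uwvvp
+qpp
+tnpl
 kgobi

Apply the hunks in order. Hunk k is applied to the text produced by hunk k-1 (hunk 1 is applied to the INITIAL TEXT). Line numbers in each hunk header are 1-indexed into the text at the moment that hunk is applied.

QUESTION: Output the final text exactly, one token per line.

Hunk 1: at line 3 remove [alq,rdfvr] add [bgc,eiex] -> 12 lines: teab zacdy yqqp hdhb bgc eiex kgobi uicmi exug zwok cvq nkh
Hunk 2: at line 6 remove [uicmi,exug,zwok] add [pwy,xygt] -> 11 lines: teab zacdy yqqp hdhb bgc eiex kgobi pwy xygt cvq nkh
Hunk 3: at line 1 remove [zacdy] add [ndcbx,wtf,bkd] -> 13 lines: teab ndcbx wtf bkd yqqp hdhb bgc eiex kgobi pwy xygt cvq nkh
Hunk 4: at line 3 remove [yqqp,hdhb,bgc] add [qhe] -> 11 lines: teab ndcbx wtf bkd qhe eiex kgobi pwy xygt cvq nkh
Hunk 5: at line 5 remove [eiex] add [uwvvp,qpp,tnpl] -> 13 lines: teab ndcbx wtf bkd qhe uwvvp qpp tnpl kgobi pwy xygt cvq nkh

Answer: teab
ndcbx
wtf
bkd
qhe
uwvvp
qpp
tnpl
kgobi
pwy
xygt
cvq
nkh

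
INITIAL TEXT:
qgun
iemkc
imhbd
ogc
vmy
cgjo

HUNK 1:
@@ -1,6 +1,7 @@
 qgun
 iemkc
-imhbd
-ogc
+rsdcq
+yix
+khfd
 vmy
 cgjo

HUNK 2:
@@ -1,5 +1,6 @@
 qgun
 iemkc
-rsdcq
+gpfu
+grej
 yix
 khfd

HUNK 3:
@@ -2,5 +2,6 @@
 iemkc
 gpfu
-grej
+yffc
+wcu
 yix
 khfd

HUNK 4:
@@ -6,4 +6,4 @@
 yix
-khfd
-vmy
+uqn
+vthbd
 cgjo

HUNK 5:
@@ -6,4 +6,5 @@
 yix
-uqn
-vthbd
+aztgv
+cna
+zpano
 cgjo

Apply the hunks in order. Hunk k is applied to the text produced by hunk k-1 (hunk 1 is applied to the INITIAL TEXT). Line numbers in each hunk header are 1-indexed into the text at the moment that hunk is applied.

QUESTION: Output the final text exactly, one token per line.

Answer: qgun
iemkc
gpfu
yffc
wcu
yix
aztgv
cna
zpano
cgjo

Derivation:
Hunk 1: at line 1 remove [imhbd,ogc] add [rsdcq,yix,khfd] -> 7 lines: qgun iemkc rsdcq yix khfd vmy cgjo
Hunk 2: at line 1 remove [rsdcq] add [gpfu,grej] -> 8 lines: qgun iemkc gpfu grej yix khfd vmy cgjo
Hunk 3: at line 2 remove [grej] add [yffc,wcu] -> 9 lines: qgun iemkc gpfu yffc wcu yix khfd vmy cgjo
Hunk 4: at line 6 remove [khfd,vmy] add [uqn,vthbd] -> 9 lines: qgun iemkc gpfu yffc wcu yix uqn vthbd cgjo
Hunk 5: at line 6 remove [uqn,vthbd] add [aztgv,cna,zpano] -> 10 lines: qgun iemkc gpfu yffc wcu yix aztgv cna zpano cgjo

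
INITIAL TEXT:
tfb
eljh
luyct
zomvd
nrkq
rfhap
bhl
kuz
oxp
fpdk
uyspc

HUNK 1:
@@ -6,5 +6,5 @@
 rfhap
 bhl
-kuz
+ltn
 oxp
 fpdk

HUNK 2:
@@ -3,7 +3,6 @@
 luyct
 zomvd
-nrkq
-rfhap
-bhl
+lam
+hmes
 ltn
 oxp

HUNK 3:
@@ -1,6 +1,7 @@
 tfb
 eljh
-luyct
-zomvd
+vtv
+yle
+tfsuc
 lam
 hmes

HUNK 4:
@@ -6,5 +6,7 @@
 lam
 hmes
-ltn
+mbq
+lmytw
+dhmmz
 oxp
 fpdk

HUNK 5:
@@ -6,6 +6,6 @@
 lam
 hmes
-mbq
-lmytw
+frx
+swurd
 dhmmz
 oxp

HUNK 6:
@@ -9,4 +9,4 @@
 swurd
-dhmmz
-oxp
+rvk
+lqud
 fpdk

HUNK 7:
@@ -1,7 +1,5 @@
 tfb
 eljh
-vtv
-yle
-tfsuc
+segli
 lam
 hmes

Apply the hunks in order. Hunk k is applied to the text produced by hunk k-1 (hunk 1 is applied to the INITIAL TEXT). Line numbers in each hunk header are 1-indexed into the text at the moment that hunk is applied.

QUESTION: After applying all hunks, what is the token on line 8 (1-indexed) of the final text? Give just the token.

Hunk 1: at line 6 remove [kuz] add [ltn] -> 11 lines: tfb eljh luyct zomvd nrkq rfhap bhl ltn oxp fpdk uyspc
Hunk 2: at line 3 remove [nrkq,rfhap,bhl] add [lam,hmes] -> 10 lines: tfb eljh luyct zomvd lam hmes ltn oxp fpdk uyspc
Hunk 3: at line 1 remove [luyct,zomvd] add [vtv,yle,tfsuc] -> 11 lines: tfb eljh vtv yle tfsuc lam hmes ltn oxp fpdk uyspc
Hunk 4: at line 6 remove [ltn] add [mbq,lmytw,dhmmz] -> 13 lines: tfb eljh vtv yle tfsuc lam hmes mbq lmytw dhmmz oxp fpdk uyspc
Hunk 5: at line 6 remove [mbq,lmytw] add [frx,swurd] -> 13 lines: tfb eljh vtv yle tfsuc lam hmes frx swurd dhmmz oxp fpdk uyspc
Hunk 6: at line 9 remove [dhmmz,oxp] add [rvk,lqud] -> 13 lines: tfb eljh vtv yle tfsuc lam hmes frx swurd rvk lqud fpdk uyspc
Hunk 7: at line 1 remove [vtv,yle,tfsuc] add [segli] -> 11 lines: tfb eljh segli lam hmes frx swurd rvk lqud fpdk uyspc
Final line 8: rvk

Answer: rvk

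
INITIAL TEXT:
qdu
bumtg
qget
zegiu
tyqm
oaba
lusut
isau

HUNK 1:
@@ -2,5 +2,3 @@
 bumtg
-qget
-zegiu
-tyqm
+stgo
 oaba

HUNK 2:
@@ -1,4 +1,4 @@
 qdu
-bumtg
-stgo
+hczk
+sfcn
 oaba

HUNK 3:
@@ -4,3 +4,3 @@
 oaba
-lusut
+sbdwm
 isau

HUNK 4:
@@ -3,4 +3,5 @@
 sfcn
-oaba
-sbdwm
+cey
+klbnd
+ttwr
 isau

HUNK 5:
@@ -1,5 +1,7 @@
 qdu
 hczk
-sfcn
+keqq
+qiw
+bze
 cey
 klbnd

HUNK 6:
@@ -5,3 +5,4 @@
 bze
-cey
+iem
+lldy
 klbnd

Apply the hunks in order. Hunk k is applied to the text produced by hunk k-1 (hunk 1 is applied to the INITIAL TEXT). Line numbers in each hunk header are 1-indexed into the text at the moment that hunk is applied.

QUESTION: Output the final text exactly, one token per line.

Hunk 1: at line 2 remove [qget,zegiu,tyqm] add [stgo] -> 6 lines: qdu bumtg stgo oaba lusut isau
Hunk 2: at line 1 remove [bumtg,stgo] add [hczk,sfcn] -> 6 lines: qdu hczk sfcn oaba lusut isau
Hunk 3: at line 4 remove [lusut] add [sbdwm] -> 6 lines: qdu hczk sfcn oaba sbdwm isau
Hunk 4: at line 3 remove [oaba,sbdwm] add [cey,klbnd,ttwr] -> 7 lines: qdu hczk sfcn cey klbnd ttwr isau
Hunk 5: at line 1 remove [sfcn] add [keqq,qiw,bze] -> 9 lines: qdu hczk keqq qiw bze cey klbnd ttwr isau
Hunk 6: at line 5 remove [cey] add [iem,lldy] -> 10 lines: qdu hczk keqq qiw bze iem lldy klbnd ttwr isau

Answer: qdu
hczk
keqq
qiw
bze
iem
lldy
klbnd
ttwr
isau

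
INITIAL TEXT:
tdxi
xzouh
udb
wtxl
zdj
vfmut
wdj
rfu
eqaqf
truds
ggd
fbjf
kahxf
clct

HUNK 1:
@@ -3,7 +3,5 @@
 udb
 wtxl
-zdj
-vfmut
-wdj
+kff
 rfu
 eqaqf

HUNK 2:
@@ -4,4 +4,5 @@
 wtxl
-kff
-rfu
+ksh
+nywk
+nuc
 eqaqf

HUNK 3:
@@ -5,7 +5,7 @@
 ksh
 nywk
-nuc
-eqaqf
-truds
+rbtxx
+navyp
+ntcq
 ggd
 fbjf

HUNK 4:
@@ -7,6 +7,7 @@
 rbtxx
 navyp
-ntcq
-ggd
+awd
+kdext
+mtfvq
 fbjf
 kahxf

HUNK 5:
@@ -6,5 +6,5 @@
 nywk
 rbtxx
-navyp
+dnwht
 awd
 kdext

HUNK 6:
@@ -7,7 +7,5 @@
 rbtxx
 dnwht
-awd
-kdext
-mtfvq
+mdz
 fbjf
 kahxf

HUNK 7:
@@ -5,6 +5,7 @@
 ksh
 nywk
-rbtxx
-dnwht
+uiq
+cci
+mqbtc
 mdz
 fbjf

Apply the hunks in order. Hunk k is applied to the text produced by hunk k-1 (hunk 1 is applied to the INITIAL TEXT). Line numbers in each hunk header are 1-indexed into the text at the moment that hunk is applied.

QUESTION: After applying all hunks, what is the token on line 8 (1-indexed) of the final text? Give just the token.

Answer: cci

Derivation:
Hunk 1: at line 3 remove [zdj,vfmut,wdj] add [kff] -> 12 lines: tdxi xzouh udb wtxl kff rfu eqaqf truds ggd fbjf kahxf clct
Hunk 2: at line 4 remove [kff,rfu] add [ksh,nywk,nuc] -> 13 lines: tdxi xzouh udb wtxl ksh nywk nuc eqaqf truds ggd fbjf kahxf clct
Hunk 3: at line 5 remove [nuc,eqaqf,truds] add [rbtxx,navyp,ntcq] -> 13 lines: tdxi xzouh udb wtxl ksh nywk rbtxx navyp ntcq ggd fbjf kahxf clct
Hunk 4: at line 7 remove [ntcq,ggd] add [awd,kdext,mtfvq] -> 14 lines: tdxi xzouh udb wtxl ksh nywk rbtxx navyp awd kdext mtfvq fbjf kahxf clct
Hunk 5: at line 6 remove [navyp] add [dnwht] -> 14 lines: tdxi xzouh udb wtxl ksh nywk rbtxx dnwht awd kdext mtfvq fbjf kahxf clct
Hunk 6: at line 7 remove [awd,kdext,mtfvq] add [mdz] -> 12 lines: tdxi xzouh udb wtxl ksh nywk rbtxx dnwht mdz fbjf kahxf clct
Hunk 7: at line 5 remove [rbtxx,dnwht] add [uiq,cci,mqbtc] -> 13 lines: tdxi xzouh udb wtxl ksh nywk uiq cci mqbtc mdz fbjf kahxf clct
Final line 8: cci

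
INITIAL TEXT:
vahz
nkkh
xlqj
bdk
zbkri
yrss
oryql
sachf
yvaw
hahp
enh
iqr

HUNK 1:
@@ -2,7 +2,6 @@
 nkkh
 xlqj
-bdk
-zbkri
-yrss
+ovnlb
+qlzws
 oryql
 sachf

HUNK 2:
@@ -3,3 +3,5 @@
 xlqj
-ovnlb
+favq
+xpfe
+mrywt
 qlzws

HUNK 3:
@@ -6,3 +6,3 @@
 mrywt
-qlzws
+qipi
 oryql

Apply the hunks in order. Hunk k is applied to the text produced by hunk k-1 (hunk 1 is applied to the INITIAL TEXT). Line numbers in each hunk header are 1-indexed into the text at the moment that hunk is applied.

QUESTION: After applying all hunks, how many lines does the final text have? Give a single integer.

Answer: 13

Derivation:
Hunk 1: at line 2 remove [bdk,zbkri,yrss] add [ovnlb,qlzws] -> 11 lines: vahz nkkh xlqj ovnlb qlzws oryql sachf yvaw hahp enh iqr
Hunk 2: at line 3 remove [ovnlb] add [favq,xpfe,mrywt] -> 13 lines: vahz nkkh xlqj favq xpfe mrywt qlzws oryql sachf yvaw hahp enh iqr
Hunk 3: at line 6 remove [qlzws] add [qipi] -> 13 lines: vahz nkkh xlqj favq xpfe mrywt qipi oryql sachf yvaw hahp enh iqr
Final line count: 13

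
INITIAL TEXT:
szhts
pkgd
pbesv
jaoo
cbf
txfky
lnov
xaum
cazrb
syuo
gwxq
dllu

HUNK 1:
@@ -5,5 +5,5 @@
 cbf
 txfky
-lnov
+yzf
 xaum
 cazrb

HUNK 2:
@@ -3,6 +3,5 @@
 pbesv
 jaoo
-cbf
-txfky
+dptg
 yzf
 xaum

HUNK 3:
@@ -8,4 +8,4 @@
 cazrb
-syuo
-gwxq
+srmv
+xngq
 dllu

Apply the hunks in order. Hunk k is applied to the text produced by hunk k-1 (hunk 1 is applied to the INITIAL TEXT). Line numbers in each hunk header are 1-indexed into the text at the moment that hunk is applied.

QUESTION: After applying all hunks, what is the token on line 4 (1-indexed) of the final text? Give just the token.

Hunk 1: at line 5 remove [lnov] add [yzf] -> 12 lines: szhts pkgd pbesv jaoo cbf txfky yzf xaum cazrb syuo gwxq dllu
Hunk 2: at line 3 remove [cbf,txfky] add [dptg] -> 11 lines: szhts pkgd pbesv jaoo dptg yzf xaum cazrb syuo gwxq dllu
Hunk 3: at line 8 remove [syuo,gwxq] add [srmv,xngq] -> 11 lines: szhts pkgd pbesv jaoo dptg yzf xaum cazrb srmv xngq dllu
Final line 4: jaoo

Answer: jaoo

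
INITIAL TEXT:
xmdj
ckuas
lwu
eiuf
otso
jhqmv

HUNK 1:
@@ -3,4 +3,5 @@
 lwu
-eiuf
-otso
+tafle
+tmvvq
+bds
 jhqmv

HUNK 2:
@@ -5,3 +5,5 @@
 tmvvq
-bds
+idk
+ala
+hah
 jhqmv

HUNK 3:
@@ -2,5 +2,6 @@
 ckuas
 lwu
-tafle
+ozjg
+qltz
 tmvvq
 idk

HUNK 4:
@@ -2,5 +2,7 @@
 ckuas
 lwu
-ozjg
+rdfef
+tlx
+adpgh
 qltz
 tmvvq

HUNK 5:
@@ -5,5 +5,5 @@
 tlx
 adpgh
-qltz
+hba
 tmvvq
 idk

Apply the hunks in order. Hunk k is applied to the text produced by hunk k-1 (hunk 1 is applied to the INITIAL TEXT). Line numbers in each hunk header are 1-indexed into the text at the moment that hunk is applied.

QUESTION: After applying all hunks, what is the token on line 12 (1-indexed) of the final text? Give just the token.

Hunk 1: at line 3 remove [eiuf,otso] add [tafle,tmvvq,bds] -> 7 lines: xmdj ckuas lwu tafle tmvvq bds jhqmv
Hunk 2: at line 5 remove [bds] add [idk,ala,hah] -> 9 lines: xmdj ckuas lwu tafle tmvvq idk ala hah jhqmv
Hunk 3: at line 2 remove [tafle] add [ozjg,qltz] -> 10 lines: xmdj ckuas lwu ozjg qltz tmvvq idk ala hah jhqmv
Hunk 4: at line 2 remove [ozjg] add [rdfef,tlx,adpgh] -> 12 lines: xmdj ckuas lwu rdfef tlx adpgh qltz tmvvq idk ala hah jhqmv
Hunk 5: at line 5 remove [qltz] add [hba] -> 12 lines: xmdj ckuas lwu rdfef tlx adpgh hba tmvvq idk ala hah jhqmv
Final line 12: jhqmv

Answer: jhqmv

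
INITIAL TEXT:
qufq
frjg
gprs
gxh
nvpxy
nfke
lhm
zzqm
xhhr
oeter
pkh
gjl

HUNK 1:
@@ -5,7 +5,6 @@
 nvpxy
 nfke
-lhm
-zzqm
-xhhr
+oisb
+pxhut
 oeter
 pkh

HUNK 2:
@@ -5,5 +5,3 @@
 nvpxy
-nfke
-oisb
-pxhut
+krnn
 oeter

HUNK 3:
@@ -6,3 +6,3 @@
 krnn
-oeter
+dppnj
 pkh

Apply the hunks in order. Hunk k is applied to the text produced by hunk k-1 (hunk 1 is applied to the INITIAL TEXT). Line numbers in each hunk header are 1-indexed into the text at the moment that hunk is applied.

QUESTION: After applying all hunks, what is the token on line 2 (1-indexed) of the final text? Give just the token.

Hunk 1: at line 5 remove [lhm,zzqm,xhhr] add [oisb,pxhut] -> 11 lines: qufq frjg gprs gxh nvpxy nfke oisb pxhut oeter pkh gjl
Hunk 2: at line 5 remove [nfke,oisb,pxhut] add [krnn] -> 9 lines: qufq frjg gprs gxh nvpxy krnn oeter pkh gjl
Hunk 3: at line 6 remove [oeter] add [dppnj] -> 9 lines: qufq frjg gprs gxh nvpxy krnn dppnj pkh gjl
Final line 2: frjg

Answer: frjg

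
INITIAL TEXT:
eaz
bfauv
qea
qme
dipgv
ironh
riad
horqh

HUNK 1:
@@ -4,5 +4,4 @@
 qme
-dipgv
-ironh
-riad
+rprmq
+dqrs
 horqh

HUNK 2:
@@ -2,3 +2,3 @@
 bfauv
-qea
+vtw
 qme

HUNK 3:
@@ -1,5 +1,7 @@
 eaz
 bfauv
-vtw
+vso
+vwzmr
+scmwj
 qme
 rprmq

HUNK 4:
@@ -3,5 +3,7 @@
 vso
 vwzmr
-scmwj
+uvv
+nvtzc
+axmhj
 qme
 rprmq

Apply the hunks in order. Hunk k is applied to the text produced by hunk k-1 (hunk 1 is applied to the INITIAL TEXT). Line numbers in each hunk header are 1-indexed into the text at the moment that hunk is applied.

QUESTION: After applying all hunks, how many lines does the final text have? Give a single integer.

Answer: 11

Derivation:
Hunk 1: at line 4 remove [dipgv,ironh,riad] add [rprmq,dqrs] -> 7 lines: eaz bfauv qea qme rprmq dqrs horqh
Hunk 2: at line 2 remove [qea] add [vtw] -> 7 lines: eaz bfauv vtw qme rprmq dqrs horqh
Hunk 3: at line 1 remove [vtw] add [vso,vwzmr,scmwj] -> 9 lines: eaz bfauv vso vwzmr scmwj qme rprmq dqrs horqh
Hunk 4: at line 3 remove [scmwj] add [uvv,nvtzc,axmhj] -> 11 lines: eaz bfauv vso vwzmr uvv nvtzc axmhj qme rprmq dqrs horqh
Final line count: 11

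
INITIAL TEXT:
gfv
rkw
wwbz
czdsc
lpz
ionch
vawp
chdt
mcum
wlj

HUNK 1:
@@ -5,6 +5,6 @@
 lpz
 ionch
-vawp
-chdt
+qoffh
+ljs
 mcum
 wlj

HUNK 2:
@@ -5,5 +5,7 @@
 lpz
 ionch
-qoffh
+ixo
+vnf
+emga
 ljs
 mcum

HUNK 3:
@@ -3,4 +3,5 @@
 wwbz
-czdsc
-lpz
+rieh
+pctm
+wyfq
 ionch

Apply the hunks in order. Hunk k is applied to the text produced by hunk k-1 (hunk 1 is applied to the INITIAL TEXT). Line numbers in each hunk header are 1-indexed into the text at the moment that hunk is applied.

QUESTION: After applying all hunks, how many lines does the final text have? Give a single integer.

Hunk 1: at line 5 remove [vawp,chdt] add [qoffh,ljs] -> 10 lines: gfv rkw wwbz czdsc lpz ionch qoffh ljs mcum wlj
Hunk 2: at line 5 remove [qoffh] add [ixo,vnf,emga] -> 12 lines: gfv rkw wwbz czdsc lpz ionch ixo vnf emga ljs mcum wlj
Hunk 3: at line 3 remove [czdsc,lpz] add [rieh,pctm,wyfq] -> 13 lines: gfv rkw wwbz rieh pctm wyfq ionch ixo vnf emga ljs mcum wlj
Final line count: 13

Answer: 13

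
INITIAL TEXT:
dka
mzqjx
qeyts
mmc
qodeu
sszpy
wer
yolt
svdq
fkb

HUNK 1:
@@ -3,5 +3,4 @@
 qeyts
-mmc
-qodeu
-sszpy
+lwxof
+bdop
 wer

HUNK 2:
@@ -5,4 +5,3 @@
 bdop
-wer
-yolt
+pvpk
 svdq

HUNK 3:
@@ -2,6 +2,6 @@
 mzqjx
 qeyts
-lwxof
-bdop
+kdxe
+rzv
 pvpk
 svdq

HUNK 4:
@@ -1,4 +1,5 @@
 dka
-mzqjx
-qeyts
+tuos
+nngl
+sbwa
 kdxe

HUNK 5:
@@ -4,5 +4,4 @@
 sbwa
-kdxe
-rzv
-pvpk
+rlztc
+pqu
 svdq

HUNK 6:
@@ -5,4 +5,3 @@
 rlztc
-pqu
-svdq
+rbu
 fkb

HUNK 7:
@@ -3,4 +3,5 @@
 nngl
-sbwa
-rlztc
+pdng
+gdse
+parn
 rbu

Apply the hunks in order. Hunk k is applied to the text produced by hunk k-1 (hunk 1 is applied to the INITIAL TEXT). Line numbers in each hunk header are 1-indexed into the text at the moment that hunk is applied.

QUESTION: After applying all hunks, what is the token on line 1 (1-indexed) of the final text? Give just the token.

Answer: dka

Derivation:
Hunk 1: at line 3 remove [mmc,qodeu,sszpy] add [lwxof,bdop] -> 9 lines: dka mzqjx qeyts lwxof bdop wer yolt svdq fkb
Hunk 2: at line 5 remove [wer,yolt] add [pvpk] -> 8 lines: dka mzqjx qeyts lwxof bdop pvpk svdq fkb
Hunk 3: at line 2 remove [lwxof,bdop] add [kdxe,rzv] -> 8 lines: dka mzqjx qeyts kdxe rzv pvpk svdq fkb
Hunk 4: at line 1 remove [mzqjx,qeyts] add [tuos,nngl,sbwa] -> 9 lines: dka tuos nngl sbwa kdxe rzv pvpk svdq fkb
Hunk 5: at line 4 remove [kdxe,rzv,pvpk] add [rlztc,pqu] -> 8 lines: dka tuos nngl sbwa rlztc pqu svdq fkb
Hunk 6: at line 5 remove [pqu,svdq] add [rbu] -> 7 lines: dka tuos nngl sbwa rlztc rbu fkb
Hunk 7: at line 3 remove [sbwa,rlztc] add [pdng,gdse,parn] -> 8 lines: dka tuos nngl pdng gdse parn rbu fkb
Final line 1: dka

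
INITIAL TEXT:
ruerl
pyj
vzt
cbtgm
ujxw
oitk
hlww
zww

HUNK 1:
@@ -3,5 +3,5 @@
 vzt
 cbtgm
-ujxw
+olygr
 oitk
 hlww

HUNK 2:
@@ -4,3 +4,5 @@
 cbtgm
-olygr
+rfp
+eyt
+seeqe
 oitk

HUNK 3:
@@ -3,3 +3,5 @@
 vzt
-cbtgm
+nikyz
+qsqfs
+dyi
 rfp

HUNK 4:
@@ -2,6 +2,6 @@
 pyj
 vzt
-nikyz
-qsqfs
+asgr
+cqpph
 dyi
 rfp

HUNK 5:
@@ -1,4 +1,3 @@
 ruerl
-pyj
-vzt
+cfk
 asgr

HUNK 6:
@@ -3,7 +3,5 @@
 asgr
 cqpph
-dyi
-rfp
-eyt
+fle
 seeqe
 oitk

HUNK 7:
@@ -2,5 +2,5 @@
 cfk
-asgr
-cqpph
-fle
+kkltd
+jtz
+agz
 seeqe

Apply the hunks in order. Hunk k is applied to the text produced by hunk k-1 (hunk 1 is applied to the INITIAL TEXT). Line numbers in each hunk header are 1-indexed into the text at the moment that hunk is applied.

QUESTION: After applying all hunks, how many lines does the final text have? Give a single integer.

Hunk 1: at line 3 remove [ujxw] add [olygr] -> 8 lines: ruerl pyj vzt cbtgm olygr oitk hlww zww
Hunk 2: at line 4 remove [olygr] add [rfp,eyt,seeqe] -> 10 lines: ruerl pyj vzt cbtgm rfp eyt seeqe oitk hlww zww
Hunk 3: at line 3 remove [cbtgm] add [nikyz,qsqfs,dyi] -> 12 lines: ruerl pyj vzt nikyz qsqfs dyi rfp eyt seeqe oitk hlww zww
Hunk 4: at line 2 remove [nikyz,qsqfs] add [asgr,cqpph] -> 12 lines: ruerl pyj vzt asgr cqpph dyi rfp eyt seeqe oitk hlww zww
Hunk 5: at line 1 remove [pyj,vzt] add [cfk] -> 11 lines: ruerl cfk asgr cqpph dyi rfp eyt seeqe oitk hlww zww
Hunk 6: at line 3 remove [dyi,rfp,eyt] add [fle] -> 9 lines: ruerl cfk asgr cqpph fle seeqe oitk hlww zww
Hunk 7: at line 2 remove [asgr,cqpph,fle] add [kkltd,jtz,agz] -> 9 lines: ruerl cfk kkltd jtz agz seeqe oitk hlww zww
Final line count: 9

Answer: 9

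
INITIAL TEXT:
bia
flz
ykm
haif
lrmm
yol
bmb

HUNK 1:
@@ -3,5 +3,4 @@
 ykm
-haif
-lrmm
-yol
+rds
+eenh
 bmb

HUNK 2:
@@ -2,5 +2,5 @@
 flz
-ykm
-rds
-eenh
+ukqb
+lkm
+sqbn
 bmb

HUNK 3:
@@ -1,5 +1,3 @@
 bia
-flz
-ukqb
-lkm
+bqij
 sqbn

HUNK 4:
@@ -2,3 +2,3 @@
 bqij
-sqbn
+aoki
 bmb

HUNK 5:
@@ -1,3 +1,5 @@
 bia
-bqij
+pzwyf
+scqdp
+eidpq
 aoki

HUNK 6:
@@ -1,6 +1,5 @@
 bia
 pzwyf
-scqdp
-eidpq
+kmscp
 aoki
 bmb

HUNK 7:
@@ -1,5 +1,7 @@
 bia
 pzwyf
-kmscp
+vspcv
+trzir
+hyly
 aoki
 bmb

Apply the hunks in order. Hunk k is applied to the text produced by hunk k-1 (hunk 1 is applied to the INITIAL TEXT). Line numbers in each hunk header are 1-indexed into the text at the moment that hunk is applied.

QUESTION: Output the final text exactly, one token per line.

Answer: bia
pzwyf
vspcv
trzir
hyly
aoki
bmb

Derivation:
Hunk 1: at line 3 remove [haif,lrmm,yol] add [rds,eenh] -> 6 lines: bia flz ykm rds eenh bmb
Hunk 2: at line 2 remove [ykm,rds,eenh] add [ukqb,lkm,sqbn] -> 6 lines: bia flz ukqb lkm sqbn bmb
Hunk 3: at line 1 remove [flz,ukqb,lkm] add [bqij] -> 4 lines: bia bqij sqbn bmb
Hunk 4: at line 2 remove [sqbn] add [aoki] -> 4 lines: bia bqij aoki bmb
Hunk 5: at line 1 remove [bqij] add [pzwyf,scqdp,eidpq] -> 6 lines: bia pzwyf scqdp eidpq aoki bmb
Hunk 6: at line 1 remove [scqdp,eidpq] add [kmscp] -> 5 lines: bia pzwyf kmscp aoki bmb
Hunk 7: at line 1 remove [kmscp] add [vspcv,trzir,hyly] -> 7 lines: bia pzwyf vspcv trzir hyly aoki bmb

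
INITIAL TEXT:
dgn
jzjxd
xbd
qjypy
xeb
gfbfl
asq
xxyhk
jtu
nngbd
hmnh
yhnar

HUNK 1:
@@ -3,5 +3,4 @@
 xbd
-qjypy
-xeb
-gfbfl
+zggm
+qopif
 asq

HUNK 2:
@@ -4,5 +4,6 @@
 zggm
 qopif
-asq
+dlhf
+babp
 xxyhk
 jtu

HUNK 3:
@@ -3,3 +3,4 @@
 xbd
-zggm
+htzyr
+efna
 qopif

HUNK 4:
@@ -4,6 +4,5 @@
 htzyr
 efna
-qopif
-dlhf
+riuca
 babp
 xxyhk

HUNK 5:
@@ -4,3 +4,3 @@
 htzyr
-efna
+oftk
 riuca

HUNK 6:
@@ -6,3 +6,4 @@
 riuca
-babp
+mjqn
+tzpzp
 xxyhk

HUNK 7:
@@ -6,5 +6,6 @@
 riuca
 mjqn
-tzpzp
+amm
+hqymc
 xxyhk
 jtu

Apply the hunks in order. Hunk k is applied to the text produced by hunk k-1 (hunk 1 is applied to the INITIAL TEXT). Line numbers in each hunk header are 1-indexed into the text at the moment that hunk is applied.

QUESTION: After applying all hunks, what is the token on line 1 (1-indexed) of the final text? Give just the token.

Answer: dgn

Derivation:
Hunk 1: at line 3 remove [qjypy,xeb,gfbfl] add [zggm,qopif] -> 11 lines: dgn jzjxd xbd zggm qopif asq xxyhk jtu nngbd hmnh yhnar
Hunk 2: at line 4 remove [asq] add [dlhf,babp] -> 12 lines: dgn jzjxd xbd zggm qopif dlhf babp xxyhk jtu nngbd hmnh yhnar
Hunk 3: at line 3 remove [zggm] add [htzyr,efna] -> 13 lines: dgn jzjxd xbd htzyr efna qopif dlhf babp xxyhk jtu nngbd hmnh yhnar
Hunk 4: at line 4 remove [qopif,dlhf] add [riuca] -> 12 lines: dgn jzjxd xbd htzyr efna riuca babp xxyhk jtu nngbd hmnh yhnar
Hunk 5: at line 4 remove [efna] add [oftk] -> 12 lines: dgn jzjxd xbd htzyr oftk riuca babp xxyhk jtu nngbd hmnh yhnar
Hunk 6: at line 6 remove [babp] add [mjqn,tzpzp] -> 13 lines: dgn jzjxd xbd htzyr oftk riuca mjqn tzpzp xxyhk jtu nngbd hmnh yhnar
Hunk 7: at line 6 remove [tzpzp] add [amm,hqymc] -> 14 lines: dgn jzjxd xbd htzyr oftk riuca mjqn amm hqymc xxyhk jtu nngbd hmnh yhnar
Final line 1: dgn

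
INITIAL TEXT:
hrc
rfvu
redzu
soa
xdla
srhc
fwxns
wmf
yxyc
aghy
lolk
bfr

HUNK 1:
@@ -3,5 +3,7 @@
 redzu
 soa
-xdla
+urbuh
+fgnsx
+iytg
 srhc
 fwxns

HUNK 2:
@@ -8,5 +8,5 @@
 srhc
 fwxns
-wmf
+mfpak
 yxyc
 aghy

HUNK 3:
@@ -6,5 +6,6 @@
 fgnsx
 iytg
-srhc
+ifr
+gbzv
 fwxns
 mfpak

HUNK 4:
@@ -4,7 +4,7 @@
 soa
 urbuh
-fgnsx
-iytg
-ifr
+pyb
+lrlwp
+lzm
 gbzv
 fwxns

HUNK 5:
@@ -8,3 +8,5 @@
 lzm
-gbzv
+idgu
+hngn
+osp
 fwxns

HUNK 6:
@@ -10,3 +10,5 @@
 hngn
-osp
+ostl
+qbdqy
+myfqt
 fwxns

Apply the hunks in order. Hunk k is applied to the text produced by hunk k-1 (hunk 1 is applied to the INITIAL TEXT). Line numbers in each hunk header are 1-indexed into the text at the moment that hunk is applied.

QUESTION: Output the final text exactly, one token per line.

Answer: hrc
rfvu
redzu
soa
urbuh
pyb
lrlwp
lzm
idgu
hngn
ostl
qbdqy
myfqt
fwxns
mfpak
yxyc
aghy
lolk
bfr

Derivation:
Hunk 1: at line 3 remove [xdla] add [urbuh,fgnsx,iytg] -> 14 lines: hrc rfvu redzu soa urbuh fgnsx iytg srhc fwxns wmf yxyc aghy lolk bfr
Hunk 2: at line 8 remove [wmf] add [mfpak] -> 14 lines: hrc rfvu redzu soa urbuh fgnsx iytg srhc fwxns mfpak yxyc aghy lolk bfr
Hunk 3: at line 6 remove [srhc] add [ifr,gbzv] -> 15 lines: hrc rfvu redzu soa urbuh fgnsx iytg ifr gbzv fwxns mfpak yxyc aghy lolk bfr
Hunk 4: at line 4 remove [fgnsx,iytg,ifr] add [pyb,lrlwp,lzm] -> 15 lines: hrc rfvu redzu soa urbuh pyb lrlwp lzm gbzv fwxns mfpak yxyc aghy lolk bfr
Hunk 5: at line 8 remove [gbzv] add [idgu,hngn,osp] -> 17 lines: hrc rfvu redzu soa urbuh pyb lrlwp lzm idgu hngn osp fwxns mfpak yxyc aghy lolk bfr
Hunk 6: at line 10 remove [osp] add [ostl,qbdqy,myfqt] -> 19 lines: hrc rfvu redzu soa urbuh pyb lrlwp lzm idgu hngn ostl qbdqy myfqt fwxns mfpak yxyc aghy lolk bfr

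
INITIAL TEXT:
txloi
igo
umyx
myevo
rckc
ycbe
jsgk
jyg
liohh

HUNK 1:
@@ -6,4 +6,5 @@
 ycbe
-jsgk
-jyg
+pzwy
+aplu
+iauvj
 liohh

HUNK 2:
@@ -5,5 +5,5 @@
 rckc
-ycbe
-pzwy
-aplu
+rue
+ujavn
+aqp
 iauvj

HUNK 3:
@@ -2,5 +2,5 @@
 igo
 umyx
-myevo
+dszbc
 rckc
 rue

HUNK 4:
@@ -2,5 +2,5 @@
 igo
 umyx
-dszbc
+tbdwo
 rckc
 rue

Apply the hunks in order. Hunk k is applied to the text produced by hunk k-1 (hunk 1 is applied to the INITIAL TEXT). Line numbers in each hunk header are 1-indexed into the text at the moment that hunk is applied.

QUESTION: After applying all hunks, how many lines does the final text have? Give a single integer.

Hunk 1: at line 6 remove [jsgk,jyg] add [pzwy,aplu,iauvj] -> 10 lines: txloi igo umyx myevo rckc ycbe pzwy aplu iauvj liohh
Hunk 2: at line 5 remove [ycbe,pzwy,aplu] add [rue,ujavn,aqp] -> 10 lines: txloi igo umyx myevo rckc rue ujavn aqp iauvj liohh
Hunk 3: at line 2 remove [myevo] add [dszbc] -> 10 lines: txloi igo umyx dszbc rckc rue ujavn aqp iauvj liohh
Hunk 4: at line 2 remove [dszbc] add [tbdwo] -> 10 lines: txloi igo umyx tbdwo rckc rue ujavn aqp iauvj liohh
Final line count: 10

Answer: 10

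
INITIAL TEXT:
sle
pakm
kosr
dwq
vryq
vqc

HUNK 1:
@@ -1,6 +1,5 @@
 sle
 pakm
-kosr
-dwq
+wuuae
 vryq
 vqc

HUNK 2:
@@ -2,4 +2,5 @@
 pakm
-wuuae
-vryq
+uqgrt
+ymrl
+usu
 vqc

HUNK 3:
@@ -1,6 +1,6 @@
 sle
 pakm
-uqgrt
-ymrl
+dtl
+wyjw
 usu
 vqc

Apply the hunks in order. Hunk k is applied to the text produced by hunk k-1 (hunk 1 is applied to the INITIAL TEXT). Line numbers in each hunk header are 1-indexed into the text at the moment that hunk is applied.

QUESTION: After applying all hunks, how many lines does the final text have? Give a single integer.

Answer: 6

Derivation:
Hunk 1: at line 1 remove [kosr,dwq] add [wuuae] -> 5 lines: sle pakm wuuae vryq vqc
Hunk 2: at line 2 remove [wuuae,vryq] add [uqgrt,ymrl,usu] -> 6 lines: sle pakm uqgrt ymrl usu vqc
Hunk 3: at line 1 remove [uqgrt,ymrl] add [dtl,wyjw] -> 6 lines: sle pakm dtl wyjw usu vqc
Final line count: 6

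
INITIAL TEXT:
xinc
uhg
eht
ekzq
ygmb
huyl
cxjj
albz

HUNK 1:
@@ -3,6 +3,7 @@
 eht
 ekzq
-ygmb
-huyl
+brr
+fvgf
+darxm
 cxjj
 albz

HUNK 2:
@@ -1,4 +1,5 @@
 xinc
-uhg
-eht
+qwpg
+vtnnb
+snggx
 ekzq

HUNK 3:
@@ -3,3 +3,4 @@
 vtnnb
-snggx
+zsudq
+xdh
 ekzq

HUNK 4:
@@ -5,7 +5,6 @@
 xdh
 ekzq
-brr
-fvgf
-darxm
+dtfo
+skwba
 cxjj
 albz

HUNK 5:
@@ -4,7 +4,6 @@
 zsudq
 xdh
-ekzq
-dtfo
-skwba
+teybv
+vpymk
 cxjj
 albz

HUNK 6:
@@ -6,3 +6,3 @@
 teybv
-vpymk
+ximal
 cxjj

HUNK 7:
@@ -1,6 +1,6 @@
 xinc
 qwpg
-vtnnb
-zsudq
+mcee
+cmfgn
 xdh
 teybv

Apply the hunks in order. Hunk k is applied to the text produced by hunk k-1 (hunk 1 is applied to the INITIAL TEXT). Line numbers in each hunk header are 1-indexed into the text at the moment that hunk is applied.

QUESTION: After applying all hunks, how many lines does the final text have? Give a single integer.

Answer: 9

Derivation:
Hunk 1: at line 3 remove [ygmb,huyl] add [brr,fvgf,darxm] -> 9 lines: xinc uhg eht ekzq brr fvgf darxm cxjj albz
Hunk 2: at line 1 remove [uhg,eht] add [qwpg,vtnnb,snggx] -> 10 lines: xinc qwpg vtnnb snggx ekzq brr fvgf darxm cxjj albz
Hunk 3: at line 3 remove [snggx] add [zsudq,xdh] -> 11 lines: xinc qwpg vtnnb zsudq xdh ekzq brr fvgf darxm cxjj albz
Hunk 4: at line 5 remove [brr,fvgf,darxm] add [dtfo,skwba] -> 10 lines: xinc qwpg vtnnb zsudq xdh ekzq dtfo skwba cxjj albz
Hunk 5: at line 4 remove [ekzq,dtfo,skwba] add [teybv,vpymk] -> 9 lines: xinc qwpg vtnnb zsudq xdh teybv vpymk cxjj albz
Hunk 6: at line 6 remove [vpymk] add [ximal] -> 9 lines: xinc qwpg vtnnb zsudq xdh teybv ximal cxjj albz
Hunk 7: at line 1 remove [vtnnb,zsudq] add [mcee,cmfgn] -> 9 lines: xinc qwpg mcee cmfgn xdh teybv ximal cxjj albz
Final line count: 9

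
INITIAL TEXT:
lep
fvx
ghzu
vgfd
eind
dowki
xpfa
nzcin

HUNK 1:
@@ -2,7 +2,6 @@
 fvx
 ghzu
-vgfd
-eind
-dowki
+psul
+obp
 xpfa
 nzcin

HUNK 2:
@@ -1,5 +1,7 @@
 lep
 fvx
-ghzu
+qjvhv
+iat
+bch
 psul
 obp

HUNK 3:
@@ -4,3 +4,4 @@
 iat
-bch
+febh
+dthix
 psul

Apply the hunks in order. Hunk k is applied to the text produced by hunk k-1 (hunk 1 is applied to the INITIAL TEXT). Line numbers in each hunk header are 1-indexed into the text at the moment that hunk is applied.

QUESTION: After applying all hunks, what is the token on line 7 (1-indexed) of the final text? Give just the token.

Answer: psul

Derivation:
Hunk 1: at line 2 remove [vgfd,eind,dowki] add [psul,obp] -> 7 lines: lep fvx ghzu psul obp xpfa nzcin
Hunk 2: at line 1 remove [ghzu] add [qjvhv,iat,bch] -> 9 lines: lep fvx qjvhv iat bch psul obp xpfa nzcin
Hunk 3: at line 4 remove [bch] add [febh,dthix] -> 10 lines: lep fvx qjvhv iat febh dthix psul obp xpfa nzcin
Final line 7: psul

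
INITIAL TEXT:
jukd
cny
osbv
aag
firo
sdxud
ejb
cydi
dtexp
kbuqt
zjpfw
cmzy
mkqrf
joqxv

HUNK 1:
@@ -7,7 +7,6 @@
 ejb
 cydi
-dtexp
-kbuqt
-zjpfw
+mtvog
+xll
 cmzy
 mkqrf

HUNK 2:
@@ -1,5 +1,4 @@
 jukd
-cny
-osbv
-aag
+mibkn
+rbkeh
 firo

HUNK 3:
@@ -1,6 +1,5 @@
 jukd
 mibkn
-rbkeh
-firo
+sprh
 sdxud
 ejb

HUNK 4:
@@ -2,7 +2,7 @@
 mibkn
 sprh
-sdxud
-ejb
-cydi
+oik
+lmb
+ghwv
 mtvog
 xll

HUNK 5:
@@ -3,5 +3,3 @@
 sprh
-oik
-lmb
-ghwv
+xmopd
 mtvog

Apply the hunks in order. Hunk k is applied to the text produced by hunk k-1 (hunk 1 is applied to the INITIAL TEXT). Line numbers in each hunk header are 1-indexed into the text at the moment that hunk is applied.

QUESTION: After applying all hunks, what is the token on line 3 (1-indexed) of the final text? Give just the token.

Hunk 1: at line 7 remove [dtexp,kbuqt,zjpfw] add [mtvog,xll] -> 13 lines: jukd cny osbv aag firo sdxud ejb cydi mtvog xll cmzy mkqrf joqxv
Hunk 2: at line 1 remove [cny,osbv,aag] add [mibkn,rbkeh] -> 12 lines: jukd mibkn rbkeh firo sdxud ejb cydi mtvog xll cmzy mkqrf joqxv
Hunk 3: at line 1 remove [rbkeh,firo] add [sprh] -> 11 lines: jukd mibkn sprh sdxud ejb cydi mtvog xll cmzy mkqrf joqxv
Hunk 4: at line 2 remove [sdxud,ejb,cydi] add [oik,lmb,ghwv] -> 11 lines: jukd mibkn sprh oik lmb ghwv mtvog xll cmzy mkqrf joqxv
Hunk 5: at line 3 remove [oik,lmb,ghwv] add [xmopd] -> 9 lines: jukd mibkn sprh xmopd mtvog xll cmzy mkqrf joqxv
Final line 3: sprh

Answer: sprh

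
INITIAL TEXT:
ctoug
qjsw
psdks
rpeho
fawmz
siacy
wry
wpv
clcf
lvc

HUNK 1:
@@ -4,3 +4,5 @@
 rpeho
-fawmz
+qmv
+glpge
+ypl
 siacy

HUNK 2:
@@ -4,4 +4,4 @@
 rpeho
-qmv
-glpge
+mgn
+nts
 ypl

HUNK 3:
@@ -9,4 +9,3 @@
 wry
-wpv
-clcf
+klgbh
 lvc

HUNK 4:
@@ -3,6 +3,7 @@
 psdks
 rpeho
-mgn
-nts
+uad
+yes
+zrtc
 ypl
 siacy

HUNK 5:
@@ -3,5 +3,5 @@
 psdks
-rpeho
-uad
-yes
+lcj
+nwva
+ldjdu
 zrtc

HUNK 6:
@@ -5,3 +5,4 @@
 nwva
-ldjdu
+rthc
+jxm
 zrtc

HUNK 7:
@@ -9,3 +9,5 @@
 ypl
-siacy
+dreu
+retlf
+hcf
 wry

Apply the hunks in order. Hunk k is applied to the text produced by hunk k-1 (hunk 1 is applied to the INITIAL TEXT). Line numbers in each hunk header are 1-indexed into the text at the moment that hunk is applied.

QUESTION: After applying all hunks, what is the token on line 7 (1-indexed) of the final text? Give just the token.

Hunk 1: at line 4 remove [fawmz] add [qmv,glpge,ypl] -> 12 lines: ctoug qjsw psdks rpeho qmv glpge ypl siacy wry wpv clcf lvc
Hunk 2: at line 4 remove [qmv,glpge] add [mgn,nts] -> 12 lines: ctoug qjsw psdks rpeho mgn nts ypl siacy wry wpv clcf lvc
Hunk 3: at line 9 remove [wpv,clcf] add [klgbh] -> 11 lines: ctoug qjsw psdks rpeho mgn nts ypl siacy wry klgbh lvc
Hunk 4: at line 3 remove [mgn,nts] add [uad,yes,zrtc] -> 12 lines: ctoug qjsw psdks rpeho uad yes zrtc ypl siacy wry klgbh lvc
Hunk 5: at line 3 remove [rpeho,uad,yes] add [lcj,nwva,ldjdu] -> 12 lines: ctoug qjsw psdks lcj nwva ldjdu zrtc ypl siacy wry klgbh lvc
Hunk 6: at line 5 remove [ldjdu] add [rthc,jxm] -> 13 lines: ctoug qjsw psdks lcj nwva rthc jxm zrtc ypl siacy wry klgbh lvc
Hunk 7: at line 9 remove [siacy] add [dreu,retlf,hcf] -> 15 lines: ctoug qjsw psdks lcj nwva rthc jxm zrtc ypl dreu retlf hcf wry klgbh lvc
Final line 7: jxm

Answer: jxm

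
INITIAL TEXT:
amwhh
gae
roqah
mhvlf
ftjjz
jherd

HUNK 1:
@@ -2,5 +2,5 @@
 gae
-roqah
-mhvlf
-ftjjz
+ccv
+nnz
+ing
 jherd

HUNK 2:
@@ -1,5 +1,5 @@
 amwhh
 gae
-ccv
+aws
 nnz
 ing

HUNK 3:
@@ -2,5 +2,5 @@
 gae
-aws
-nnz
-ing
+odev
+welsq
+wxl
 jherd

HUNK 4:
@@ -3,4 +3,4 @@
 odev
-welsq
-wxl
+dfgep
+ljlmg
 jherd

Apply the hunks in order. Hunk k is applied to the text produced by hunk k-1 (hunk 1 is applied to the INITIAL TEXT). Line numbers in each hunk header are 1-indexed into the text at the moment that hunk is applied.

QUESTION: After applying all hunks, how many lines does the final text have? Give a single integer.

Hunk 1: at line 2 remove [roqah,mhvlf,ftjjz] add [ccv,nnz,ing] -> 6 lines: amwhh gae ccv nnz ing jherd
Hunk 2: at line 1 remove [ccv] add [aws] -> 6 lines: amwhh gae aws nnz ing jherd
Hunk 3: at line 2 remove [aws,nnz,ing] add [odev,welsq,wxl] -> 6 lines: amwhh gae odev welsq wxl jherd
Hunk 4: at line 3 remove [welsq,wxl] add [dfgep,ljlmg] -> 6 lines: amwhh gae odev dfgep ljlmg jherd
Final line count: 6

Answer: 6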